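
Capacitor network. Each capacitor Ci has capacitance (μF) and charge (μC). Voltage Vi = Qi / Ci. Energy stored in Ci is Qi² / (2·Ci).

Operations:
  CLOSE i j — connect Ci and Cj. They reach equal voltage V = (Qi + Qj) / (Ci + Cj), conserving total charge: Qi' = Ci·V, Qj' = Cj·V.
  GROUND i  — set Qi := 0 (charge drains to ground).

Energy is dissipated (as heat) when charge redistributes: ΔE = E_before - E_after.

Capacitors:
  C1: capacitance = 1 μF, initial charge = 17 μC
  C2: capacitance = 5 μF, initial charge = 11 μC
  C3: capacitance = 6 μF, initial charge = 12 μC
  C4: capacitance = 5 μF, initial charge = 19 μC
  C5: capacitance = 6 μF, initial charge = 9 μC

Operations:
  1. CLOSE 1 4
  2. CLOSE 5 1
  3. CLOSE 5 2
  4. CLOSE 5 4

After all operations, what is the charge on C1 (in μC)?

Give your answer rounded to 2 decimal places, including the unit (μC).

Initial: C1(1μF, Q=17μC, V=17.00V), C2(5μF, Q=11μC, V=2.20V), C3(6μF, Q=12μC, V=2.00V), C4(5μF, Q=19μC, V=3.80V), C5(6μF, Q=9μC, V=1.50V)
Op 1: CLOSE 1-4: Q_total=36.00, C_total=6.00, V=6.00; Q1=6.00, Q4=30.00; dissipated=72.600
Op 2: CLOSE 5-1: Q_total=15.00, C_total=7.00, V=2.14; Q5=12.86, Q1=2.14; dissipated=8.679
Op 3: CLOSE 5-2: Q_total=23.86, C_total=11.00, V=2.17; Q5=13.01, Q2=10.84; dissipated=0.004
Op 4: CLOSE 5-4: Q_total=43.01, C_total=11.00, V=3.91; Q5=23.46, Q4=19.55; dissipated=20.015
Final charges: Q1=2.14, Q2=10.84, Q3=12.00, Q4=19.55, Q5=23.46

Answer: 2.14 μC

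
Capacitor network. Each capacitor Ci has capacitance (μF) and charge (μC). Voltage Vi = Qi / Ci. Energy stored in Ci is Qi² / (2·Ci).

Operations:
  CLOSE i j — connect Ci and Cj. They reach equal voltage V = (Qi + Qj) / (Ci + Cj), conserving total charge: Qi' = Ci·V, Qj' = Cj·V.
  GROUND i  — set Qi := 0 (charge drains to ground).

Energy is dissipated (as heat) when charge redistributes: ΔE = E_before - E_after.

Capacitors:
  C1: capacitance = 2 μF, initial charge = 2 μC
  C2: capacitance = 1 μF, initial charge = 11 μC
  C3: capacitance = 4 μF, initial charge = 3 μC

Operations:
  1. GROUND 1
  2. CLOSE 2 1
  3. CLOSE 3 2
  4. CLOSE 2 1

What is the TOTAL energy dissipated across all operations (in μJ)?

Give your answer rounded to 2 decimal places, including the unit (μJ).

Initial: C1(2μF, Q=2μC, V=1.00V), C2(1μF, Q=11μC, V=11.00V), C3(4μF, Q=3μC, V=0.75V)
Op 1: GROUND 1: Q1=0; energy lost=1.000
Op 2: CLOSE 2-1: Q_total=11.00, C_total=3.00, V=3.67; Q2=3.67, Q1=7.33; dissipated=40.333
Op 3: CLOSE 3-2: Q_total=6.67, C_total=5.00, V=1.33; Q3=5.33, Q2=1.33; dissipated=3.403
Op 4: CLOSE 2-1: Q_total=8.67, C_total=3.00, V=2.89; Q2=2.89, Q1=5.78; dissipated=1.815
Total dissipated: 46.551 μJ

Answer: 46.55 μJ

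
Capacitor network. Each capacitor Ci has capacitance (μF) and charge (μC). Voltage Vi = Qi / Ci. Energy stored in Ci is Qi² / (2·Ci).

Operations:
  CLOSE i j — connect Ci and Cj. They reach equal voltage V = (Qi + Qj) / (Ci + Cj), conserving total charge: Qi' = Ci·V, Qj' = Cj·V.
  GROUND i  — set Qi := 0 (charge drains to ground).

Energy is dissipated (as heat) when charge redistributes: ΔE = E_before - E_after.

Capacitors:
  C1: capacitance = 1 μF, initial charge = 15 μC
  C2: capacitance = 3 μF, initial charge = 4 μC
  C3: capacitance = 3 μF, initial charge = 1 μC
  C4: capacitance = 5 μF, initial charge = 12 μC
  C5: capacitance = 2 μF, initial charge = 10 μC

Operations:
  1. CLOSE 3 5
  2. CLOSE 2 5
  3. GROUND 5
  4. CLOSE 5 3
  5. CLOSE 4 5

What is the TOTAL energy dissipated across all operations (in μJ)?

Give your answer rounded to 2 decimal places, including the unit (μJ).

Initial: C1(1μF, Q=15μC, V=15.00V), C2(3μF, Q=4μC, V=1.33V), C3(3μF, Q=1μC, V=0.33V), C4(5μF, Q=12μC, V=2.40V), C5(2μF, Q=10μC, V=5.00V)
Op 1: CLOSE 3-5: Q_total=11.00, C_total=5.00, V=2.20; Q3=6.60, Q5=4.40; dissipated=13.067
Op 2: CLOSE 2-5: Q_total=8.40, C_total=5.00, V=1.68; Q2=5.04, Q5=3.36; dissipated=0.451
Op 3: GROUND 5: Q5=0; energy lost=2.822
Op 4: CLOSE 5-3: Q_total=6.60, C_total=5.00, V=1.32; Q5=2.64, Q3=3.96; dissipated=2.904
Op 5: CLOSE 4-5: Q_total=14.64, C_total=7.00, V=2.09; Q4=10.46, Q5=4.18; dissipated=0.833
Total dissipated: 20.077 μJ

Answer: 20.08 μJ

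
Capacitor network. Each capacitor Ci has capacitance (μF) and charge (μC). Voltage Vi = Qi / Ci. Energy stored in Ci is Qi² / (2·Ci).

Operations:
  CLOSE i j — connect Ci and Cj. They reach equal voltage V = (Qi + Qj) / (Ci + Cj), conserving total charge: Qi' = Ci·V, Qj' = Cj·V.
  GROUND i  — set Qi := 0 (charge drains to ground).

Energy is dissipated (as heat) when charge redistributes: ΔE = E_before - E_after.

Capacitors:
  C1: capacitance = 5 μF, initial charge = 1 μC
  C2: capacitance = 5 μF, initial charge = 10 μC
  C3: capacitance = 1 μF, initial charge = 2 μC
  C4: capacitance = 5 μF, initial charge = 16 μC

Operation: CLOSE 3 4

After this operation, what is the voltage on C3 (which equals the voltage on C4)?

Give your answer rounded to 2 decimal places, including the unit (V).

Initial: C1(5μF, Q=1μC, V=0.20V), C2(5μF, Q=10μC, V=2.00V), C3(1μF, Q=2μC, V=2.00V), C4(5μF, Q=16μC, V=3.20V)
Op 1: CLOSE 3-4: Q_total=18.00, C_total=6.00, V=3.00; Q3=3.00, Q4=15.00; dissipated=0.600

Answer: 3.00 V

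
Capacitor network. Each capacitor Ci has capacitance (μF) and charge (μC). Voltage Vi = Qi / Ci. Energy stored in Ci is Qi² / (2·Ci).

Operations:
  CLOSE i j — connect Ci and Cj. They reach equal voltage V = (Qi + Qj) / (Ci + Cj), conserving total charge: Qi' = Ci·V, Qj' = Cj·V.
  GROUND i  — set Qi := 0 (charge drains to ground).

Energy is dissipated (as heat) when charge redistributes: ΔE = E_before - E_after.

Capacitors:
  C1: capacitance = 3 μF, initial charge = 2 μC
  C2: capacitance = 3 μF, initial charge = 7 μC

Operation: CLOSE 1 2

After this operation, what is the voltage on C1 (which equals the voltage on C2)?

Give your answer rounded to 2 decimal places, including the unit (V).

Initial: C1(3μF, Q=2μC, V=0.67V), C2(3μF, Q=7μC, V=2.33V)
Op 1: CLOSE 1-2: Q_total=9.00, C_total=6.00, V=1.50; Q1=4.50, Q2=4.50; dissipated=2.083

Answer: 1.50 V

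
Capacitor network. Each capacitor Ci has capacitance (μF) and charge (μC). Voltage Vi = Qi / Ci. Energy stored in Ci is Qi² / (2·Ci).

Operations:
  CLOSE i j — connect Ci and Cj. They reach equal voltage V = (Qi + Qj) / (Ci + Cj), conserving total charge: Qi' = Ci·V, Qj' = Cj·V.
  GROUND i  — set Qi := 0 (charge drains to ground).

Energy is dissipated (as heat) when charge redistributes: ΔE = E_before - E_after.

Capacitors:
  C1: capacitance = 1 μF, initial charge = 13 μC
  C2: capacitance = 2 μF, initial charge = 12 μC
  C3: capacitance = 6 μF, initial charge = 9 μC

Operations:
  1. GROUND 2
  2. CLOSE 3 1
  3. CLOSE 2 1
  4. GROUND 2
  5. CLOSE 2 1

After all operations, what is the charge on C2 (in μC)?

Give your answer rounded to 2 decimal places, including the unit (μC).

Answer: 0.70 μC

Derivation:
Initial: C1(1μF, Q=13μC, V=13.00V), C2(2μF, Q=12μC, V=6.00V), C3(6μF, Q=9μC, V=1.50V)
Op 1: GROUND 2: Q2=0; energy lost=36.000
Op 2: CLOSE 3-1: Q_total=22.00, C_total=7.00, V=3.14; Q3=18.86, Q1=3.14; dissipated=56.679
Op 3: CLOSE 2-1: Q_total=3.14, C_total=3.00, V=1.05; Q2=2.10, Q1=1.05; dissipated=3.293
Op 4: GROUND 2: Q2=0; energy lost=1.098
Op 5: CLOSE 2-1: Q_total=1.05, C_total=3.00, V=0.35; Q2=0.70, Q1=0.35; dissipated=0.366
Final charges: Q1=0.35, Q2=0.70, Q3=18.86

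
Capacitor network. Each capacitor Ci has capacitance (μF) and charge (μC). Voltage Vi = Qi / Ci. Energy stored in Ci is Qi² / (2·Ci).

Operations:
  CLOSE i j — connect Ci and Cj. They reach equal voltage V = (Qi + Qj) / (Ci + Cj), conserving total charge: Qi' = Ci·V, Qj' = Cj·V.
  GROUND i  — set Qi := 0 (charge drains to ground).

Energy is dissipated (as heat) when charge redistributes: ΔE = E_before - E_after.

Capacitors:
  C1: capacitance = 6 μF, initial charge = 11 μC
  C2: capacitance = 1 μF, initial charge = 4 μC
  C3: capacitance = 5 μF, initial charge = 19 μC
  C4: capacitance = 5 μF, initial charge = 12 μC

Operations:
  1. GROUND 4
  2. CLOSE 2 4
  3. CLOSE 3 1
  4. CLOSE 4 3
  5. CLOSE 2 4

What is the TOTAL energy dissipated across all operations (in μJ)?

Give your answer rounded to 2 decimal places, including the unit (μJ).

Answer: 32.09 μJ

Derivation:
Initial: C1(6μF, Q=11μC, V=1.83V), C2(1μF, Q=4μC, V=4.00V), C3(5μF, Q=19μC, V=3.80V), C4(5μF, Q=12μC, V=2.40V)
Op 1: GROUND 4: Q4=0; energy lost=14.400
Op 2: CLOSE 2-4: Q_total=4.00, C_total=6.00, V=0.67; Q2=0.67, Q4=3.33; dissipated=6.667
Op 3: CLOSE 3-1: Q_total=30.00, C_total=11.00, V=2.73; Q3=13.64, Q1=16.36; dissipated=5.274
Op 4: CLOSE 4-3: Q_total=16.97, C_total=10.00, V=1.70; Q4=8.48, Q3=8.48; dissipated=5.308
Op 5: CLOSE 2-4: Q_total=9.15, C_total=6.00, V=1.53; Q2=1.53, Q4=7.63; dissipated=0.442
Total dissipated: 32.091 μJ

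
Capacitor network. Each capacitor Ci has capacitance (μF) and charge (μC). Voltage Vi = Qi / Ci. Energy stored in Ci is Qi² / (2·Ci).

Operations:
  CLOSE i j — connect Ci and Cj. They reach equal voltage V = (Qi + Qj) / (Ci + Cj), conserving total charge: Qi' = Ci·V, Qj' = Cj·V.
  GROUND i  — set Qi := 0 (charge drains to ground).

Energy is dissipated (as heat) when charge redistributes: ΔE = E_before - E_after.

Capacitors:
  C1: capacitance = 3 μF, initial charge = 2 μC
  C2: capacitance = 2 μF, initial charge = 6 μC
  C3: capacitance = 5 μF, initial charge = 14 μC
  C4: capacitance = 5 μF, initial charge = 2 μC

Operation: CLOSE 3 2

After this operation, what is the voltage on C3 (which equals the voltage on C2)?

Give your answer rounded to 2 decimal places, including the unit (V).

Initial: C1(3μF, Q=2μC, V=0.67V), C2(2μF, Q=6μC, V=3.00V), C3(5μF, Q=14μC, V=2.80V), C4(5μF, Q=2μC, V=0.40V)
Op 1: CLOSE 3-2: Q_total=20.00, C_total=7.00, V=2.86; Q3=14.29, Q2=5.71; dissipated=0.029

Answer: 2.86 V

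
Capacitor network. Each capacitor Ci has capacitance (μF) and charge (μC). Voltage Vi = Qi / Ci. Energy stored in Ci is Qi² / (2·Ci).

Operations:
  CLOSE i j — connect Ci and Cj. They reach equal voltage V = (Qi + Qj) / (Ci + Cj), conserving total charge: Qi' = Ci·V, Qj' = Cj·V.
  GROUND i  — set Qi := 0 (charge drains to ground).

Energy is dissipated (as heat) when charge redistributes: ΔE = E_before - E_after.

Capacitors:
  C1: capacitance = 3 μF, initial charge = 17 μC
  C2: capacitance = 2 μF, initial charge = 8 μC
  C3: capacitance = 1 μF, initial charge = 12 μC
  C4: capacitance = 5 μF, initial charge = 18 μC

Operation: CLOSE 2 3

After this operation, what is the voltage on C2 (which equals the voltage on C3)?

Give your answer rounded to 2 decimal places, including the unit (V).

Answer: 6.67 V

Derivation:
Initial: C1(3μF, Q=17μC, V=5.67V), C2(2μF, Q=8μC, V=4.00V), C3(1μF, Q=12μC, V=12.00V), C4(5μF, Q=18μC, V=3.60V)
Op 1: CLOSE 2-3: Q_total=20.00, C_total=3.00, V=6.67; Q2=13.33, Q3=6.67; dissipated=21.333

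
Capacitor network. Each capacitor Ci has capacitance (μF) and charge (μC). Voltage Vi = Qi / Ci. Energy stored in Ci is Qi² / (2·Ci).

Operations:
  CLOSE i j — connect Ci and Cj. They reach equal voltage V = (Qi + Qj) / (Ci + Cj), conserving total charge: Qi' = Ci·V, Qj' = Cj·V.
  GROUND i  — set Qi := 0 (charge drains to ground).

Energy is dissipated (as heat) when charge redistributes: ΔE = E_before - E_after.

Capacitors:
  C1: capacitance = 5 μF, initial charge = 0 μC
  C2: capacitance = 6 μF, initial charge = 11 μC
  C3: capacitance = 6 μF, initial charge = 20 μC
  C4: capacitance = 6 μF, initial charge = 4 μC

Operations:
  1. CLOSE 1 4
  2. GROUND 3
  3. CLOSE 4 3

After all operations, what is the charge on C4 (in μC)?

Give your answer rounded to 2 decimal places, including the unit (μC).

Initial: C1(5μF, Q=0μC, V=0.00V), C2(6μF, Q=11μC, V=1.83V), C3(6μF, Q=20μC, V=3.33V), C4(6μF, Q=4μC, V=0.67V)
Op 1: CLOSE 1-4: Q_total=4.00, C_total=11.00, V=0.36; Q1=1.82, Q4=2.18; dissipated=0.606
Op 2: GROUND 3: Q3=0; energy lost=33.333
Op 3: CLOSE 4-3: Q_total=2.18, C_total=12.00, V=0.18; Q4=1.09, Q3=1.09; dissipated=0.198
Final charges: Q1=1.82, Q2=11.00, Q3=1.09, Q4=1.09

Answer: 1.09 μC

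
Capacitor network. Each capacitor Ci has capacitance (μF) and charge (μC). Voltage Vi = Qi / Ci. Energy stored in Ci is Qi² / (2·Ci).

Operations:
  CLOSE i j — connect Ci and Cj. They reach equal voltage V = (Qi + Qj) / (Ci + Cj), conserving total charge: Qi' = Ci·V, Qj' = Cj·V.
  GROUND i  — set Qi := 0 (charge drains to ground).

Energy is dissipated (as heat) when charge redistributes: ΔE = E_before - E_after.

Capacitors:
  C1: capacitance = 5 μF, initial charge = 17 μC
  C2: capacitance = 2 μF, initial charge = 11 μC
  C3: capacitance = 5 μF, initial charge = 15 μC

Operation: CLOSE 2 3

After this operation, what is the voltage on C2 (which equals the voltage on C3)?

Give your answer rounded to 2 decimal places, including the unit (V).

Answer: 3.71 V

Derivation:
Initial: C1(5μF, Q=17μC, V=3.40V), C2(2μF, Q=11μC, V=5.50V), C3(5μF, Q=15μC, V=3.00V)
Op 1: CLOSE 2-3: Q_total=26.00, C_total=7.00, V=3.71; Q2=7.43, Q3=18.57; dissipated=4.464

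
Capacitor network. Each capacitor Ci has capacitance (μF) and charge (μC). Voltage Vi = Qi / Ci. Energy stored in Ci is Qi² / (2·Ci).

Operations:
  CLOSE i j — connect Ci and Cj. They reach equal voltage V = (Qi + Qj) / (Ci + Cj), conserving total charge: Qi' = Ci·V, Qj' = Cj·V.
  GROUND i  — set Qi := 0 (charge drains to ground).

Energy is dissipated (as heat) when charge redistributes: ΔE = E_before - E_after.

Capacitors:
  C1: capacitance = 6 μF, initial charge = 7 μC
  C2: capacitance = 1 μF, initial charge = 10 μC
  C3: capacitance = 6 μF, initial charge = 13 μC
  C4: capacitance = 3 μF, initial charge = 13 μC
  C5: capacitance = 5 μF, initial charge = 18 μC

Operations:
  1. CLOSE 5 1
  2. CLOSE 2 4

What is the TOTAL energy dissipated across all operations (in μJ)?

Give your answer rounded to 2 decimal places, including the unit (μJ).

Initial: C1(6μF, Q=7μC, V=1.17V), C2(1μF, Q=10μC, V=10.00V), C3(6μF, Q=13μC, V=2.17V), C4(3μF, Q=13μC, V=4.33V), C5(5μF, Q=18μC, V=3.60V)
Op 1: CLOSE 5-1: Q_total=25.00, C_total=11.00, V=2.27; Q5=11.36, Q1=13.64; dissipated=8.074
Op 2: CLOSE 2-4: Q_total=23.00, C_total=4.00, V=5.75; Q2=5.75, Q4=17.25; dissipated=12.042
Total dissipated: 20.116 μJ

Answer: 20.12 μJ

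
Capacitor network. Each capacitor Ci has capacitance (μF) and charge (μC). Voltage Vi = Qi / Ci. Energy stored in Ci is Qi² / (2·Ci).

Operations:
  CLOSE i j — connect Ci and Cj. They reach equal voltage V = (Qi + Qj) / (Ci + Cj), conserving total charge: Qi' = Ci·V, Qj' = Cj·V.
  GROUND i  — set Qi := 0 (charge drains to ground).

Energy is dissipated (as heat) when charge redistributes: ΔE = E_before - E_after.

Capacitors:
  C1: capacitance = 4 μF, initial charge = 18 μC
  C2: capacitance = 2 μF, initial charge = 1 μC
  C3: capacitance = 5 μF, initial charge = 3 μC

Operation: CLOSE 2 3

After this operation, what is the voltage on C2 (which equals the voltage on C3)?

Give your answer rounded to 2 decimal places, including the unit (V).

Answer: 0.57 V

Derivation:
Initial: C1(4μF, Q=18μC, V=4.50V), C2(2μF, Q=1μC, V=0.50V), C3(5μF, Q=3μC, V=0.60V)
Op 1: CLOSE 2-3: Q_total=4.00, C_total=7.00, V=0.57; Q2=1.14, Q3=2.86; dissipated=0.007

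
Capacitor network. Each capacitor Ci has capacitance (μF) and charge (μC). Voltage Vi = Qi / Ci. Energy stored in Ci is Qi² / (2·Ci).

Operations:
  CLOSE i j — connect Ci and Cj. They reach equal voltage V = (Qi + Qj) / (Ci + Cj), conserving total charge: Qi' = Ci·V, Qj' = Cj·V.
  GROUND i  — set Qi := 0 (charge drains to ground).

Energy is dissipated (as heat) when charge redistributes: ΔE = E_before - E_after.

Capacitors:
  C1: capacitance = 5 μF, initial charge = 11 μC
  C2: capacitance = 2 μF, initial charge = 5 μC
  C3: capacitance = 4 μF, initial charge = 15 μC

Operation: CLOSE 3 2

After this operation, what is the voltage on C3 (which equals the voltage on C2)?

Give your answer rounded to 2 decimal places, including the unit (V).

Answer: 3.33 V

Derivation:
Initial: C1(5μF, Q=11μC, V=2.20V), C2(2μF, Q=5μC, V=2.50V), C3(4μF, Q=15μC, V=3.75V)
Op 1: CLOSE 3-2: Q_total=20.00, C_total=6.00, V=3.33; Q3=13.33, Q2=6.67; dissipated=1.042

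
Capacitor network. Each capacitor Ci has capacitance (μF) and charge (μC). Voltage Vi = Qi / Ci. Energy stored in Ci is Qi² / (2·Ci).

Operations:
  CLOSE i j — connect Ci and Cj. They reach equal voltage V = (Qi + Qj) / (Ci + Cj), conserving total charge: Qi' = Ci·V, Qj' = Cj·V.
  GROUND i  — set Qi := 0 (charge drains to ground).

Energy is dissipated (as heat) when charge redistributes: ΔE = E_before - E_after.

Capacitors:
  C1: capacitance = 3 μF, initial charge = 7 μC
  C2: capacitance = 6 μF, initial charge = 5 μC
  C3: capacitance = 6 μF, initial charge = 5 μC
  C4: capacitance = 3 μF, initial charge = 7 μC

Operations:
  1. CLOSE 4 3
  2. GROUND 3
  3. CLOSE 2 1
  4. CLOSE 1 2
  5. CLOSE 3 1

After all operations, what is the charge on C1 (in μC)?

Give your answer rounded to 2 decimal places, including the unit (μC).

Initial: C1(3μF, Q=7μC, V=2.33V), C2(6μF, Q=5μC, V=0.83V), C3(6μF, Q=5μC, V=0.83V), C4(3μF, Q=7μC, V=2.33V)
Op 1: CLOSE 4-3: Q_total=12.00, C_total=9.00, V=1.33; Q4=4.00, Q3=8.00; dissipated=2.250
Op 2: GROUND 3: Q3=0; energy lost=5.333
Op 3: CLOSE 2-1: Q_total=12.00, C_total=9.00, V=1.33; Q2=8.00, Q1=4.00; dissipated=2.250
Op 4: CLOSE 1-2: Q_total=12.00, C_total=9.00, V=1.33; Q1=4.00, Q2=8.00; dissipated=0.000
Op 5: CLOSE 3-1: Q_total=4.00, C_total=9.00, V=0.44; Q3=2.67, Q1=1.33; dissipated=1.778
Final charges: Q1=1.33, Q2=8.00, Q3=2.67, Q4=4.00

Answer: 1.33 μC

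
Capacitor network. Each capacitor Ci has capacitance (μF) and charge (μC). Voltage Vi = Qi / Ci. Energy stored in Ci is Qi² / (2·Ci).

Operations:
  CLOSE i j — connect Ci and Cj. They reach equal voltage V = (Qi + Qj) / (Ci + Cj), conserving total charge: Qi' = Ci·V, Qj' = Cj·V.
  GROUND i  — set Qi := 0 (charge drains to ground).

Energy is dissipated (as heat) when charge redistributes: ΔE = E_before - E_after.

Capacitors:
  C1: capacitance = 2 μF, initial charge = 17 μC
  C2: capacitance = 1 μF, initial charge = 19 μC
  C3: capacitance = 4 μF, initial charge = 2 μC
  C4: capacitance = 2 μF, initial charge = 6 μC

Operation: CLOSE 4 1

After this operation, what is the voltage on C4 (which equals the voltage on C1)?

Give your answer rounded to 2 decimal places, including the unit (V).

Answer: 5.75 V

Derivation:
Initial: C1(2μF, Q=17μC, V=8.50V), C2(1μF, Q=19μC, V=19.00V), C3(4μF, Q=2μC, V=0.50V), C4(2μF, Q=6μC, V=3.00V)
Op 1: CLOSE 4-1: Q_total=23.00, C_total=4.00, V=5.75; Q4=11.50, Q1=11.50; dissipated=15.125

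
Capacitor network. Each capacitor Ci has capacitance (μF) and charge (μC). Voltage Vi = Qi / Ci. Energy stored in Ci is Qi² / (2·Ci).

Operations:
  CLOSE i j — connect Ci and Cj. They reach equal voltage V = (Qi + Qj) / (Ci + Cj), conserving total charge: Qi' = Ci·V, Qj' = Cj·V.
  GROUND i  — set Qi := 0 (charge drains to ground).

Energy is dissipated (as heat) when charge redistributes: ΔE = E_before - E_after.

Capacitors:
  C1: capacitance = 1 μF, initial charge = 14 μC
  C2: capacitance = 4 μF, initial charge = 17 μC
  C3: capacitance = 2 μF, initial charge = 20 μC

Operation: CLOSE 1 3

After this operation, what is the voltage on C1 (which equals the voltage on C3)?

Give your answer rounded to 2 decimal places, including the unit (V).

Initial: C1(1μF, Q=14μC, V=14.00V), C2(4μF, Q=17μC, V=4.25V), C3(2μF, Q=20μC, V=10.00V)
Op 1: CLOSE 1-3: Q_total=34.00, C_total=3.00, V=11.33; Q1=11.33, Q3=22.67; dissipated=5.333

Answer: 11.33 V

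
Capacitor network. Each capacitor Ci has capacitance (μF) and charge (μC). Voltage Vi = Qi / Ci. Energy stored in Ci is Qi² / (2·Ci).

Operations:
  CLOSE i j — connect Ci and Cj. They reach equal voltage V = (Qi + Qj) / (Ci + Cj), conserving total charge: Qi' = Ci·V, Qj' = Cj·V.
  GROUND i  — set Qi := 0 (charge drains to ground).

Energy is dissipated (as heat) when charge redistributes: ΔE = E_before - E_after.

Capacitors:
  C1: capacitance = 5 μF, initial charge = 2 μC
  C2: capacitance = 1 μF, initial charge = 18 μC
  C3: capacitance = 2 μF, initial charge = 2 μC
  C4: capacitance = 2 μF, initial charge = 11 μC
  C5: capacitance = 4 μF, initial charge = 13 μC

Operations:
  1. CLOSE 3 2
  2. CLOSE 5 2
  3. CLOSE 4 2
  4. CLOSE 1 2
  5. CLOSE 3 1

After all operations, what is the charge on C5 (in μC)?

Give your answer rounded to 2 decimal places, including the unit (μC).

Initial: C1(5μF, Q=2μC, V=0.40V), C2(1μF, Q=18μC, V=18.00V), C3(2μF, Q=2μC, V=1.00V), C4(2μF, Q=11μC, V=5.50V), C5(4μF, Q=13μC, V=3.25V)
Op 1: CLOSE 3-2: Q_total=20.00, C_total=3.00, V=6.67; Q3=13.33, Q2=6.67; dissipated=96.333
Op 2: CLOSE 5-2: Q_total=19.67, C_total=5.00, V=3.93; Q5=15.73, Q2=3.93; dissipated=4.669
Op 3: CLOSE 4-2: Q_total=14.93, C_total=3.00, V=4.98; Q4=9.96, Q2=4.98; dissipated=0.818
Op 4: CLOSE 1-2: Q_total=6.98, C_total=6.00, V=1.16; Q1=5.81, Q2=1.16; dissipated=8.732
Op 5: CLOSE 3-1: Q_total=19.15, C_total=7.00, V=2.74; Q3=5.47, Q1=13.68; dissipated=21.636
Final charges: Q1=13.68, Q2=1.16, Q3=5.47, Q4=9.96, Q5=15.73

Answer: 15.73 μC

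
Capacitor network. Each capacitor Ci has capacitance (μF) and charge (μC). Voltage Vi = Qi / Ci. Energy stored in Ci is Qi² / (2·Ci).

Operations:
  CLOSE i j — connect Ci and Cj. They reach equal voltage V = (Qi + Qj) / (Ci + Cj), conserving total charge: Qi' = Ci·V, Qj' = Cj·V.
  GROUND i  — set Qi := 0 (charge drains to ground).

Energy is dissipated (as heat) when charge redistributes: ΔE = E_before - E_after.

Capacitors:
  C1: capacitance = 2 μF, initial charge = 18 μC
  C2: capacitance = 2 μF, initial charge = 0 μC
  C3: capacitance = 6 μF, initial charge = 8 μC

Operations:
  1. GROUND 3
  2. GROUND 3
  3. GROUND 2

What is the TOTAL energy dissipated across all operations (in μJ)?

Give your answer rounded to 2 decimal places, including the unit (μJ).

Initial: C1(2μF, Q=18μC, V=9.00V), C2(2μF, Q=0μC, V=0.00V), C3(6μF, Q=8μC, V=1.33V)
Op 1: GROUND 3: Q3=0; energy lost=5.333
Op 2: GROUND 3: Q3=0; energy lost=0.000
Op 3: GROUND 2: Q2=0; energy lost=0.000
Total dissipated: 5.333 μJ

Answer: 5.33 μJ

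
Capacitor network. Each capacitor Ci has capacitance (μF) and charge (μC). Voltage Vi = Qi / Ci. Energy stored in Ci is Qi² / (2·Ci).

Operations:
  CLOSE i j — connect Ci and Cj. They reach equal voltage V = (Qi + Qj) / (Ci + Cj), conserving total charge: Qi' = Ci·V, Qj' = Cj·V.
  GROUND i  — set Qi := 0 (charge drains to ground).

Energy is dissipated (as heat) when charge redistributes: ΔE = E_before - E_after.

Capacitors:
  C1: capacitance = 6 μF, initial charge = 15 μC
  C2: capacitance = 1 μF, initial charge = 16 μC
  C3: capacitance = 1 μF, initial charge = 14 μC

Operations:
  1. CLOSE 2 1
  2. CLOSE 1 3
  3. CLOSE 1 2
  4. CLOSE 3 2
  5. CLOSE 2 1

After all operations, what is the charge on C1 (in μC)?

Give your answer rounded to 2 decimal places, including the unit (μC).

Initial: C1(6μF, Q=15μC, V=2.50V), C2(1μF, Q=16μC, V=16.00V), C3(1μF, Q=14μC, V=14.00V)
Op 1: CLOSE 2-1: Q_total=31.00, C_total=7.00, V=4.43; Q2=4.43, Q1=26.57; dissipated=78.107
Op 2: CLOSE 1-3: Q_total=40.57, C_total=7.00, V=5.80; Q1=34.78, Q3=5.80; dissipated=39.262
Op 3: CLOSE 1-2: Q_total=39.20, C_total=7.00, V=5.60; Q1=33.60, Q2=5.60; dissipated=0.801
Op 4: CLOSE 3-2: Q_total=11.40, C_total=2.00, V=5.70; Q3=5.70, Q2=5.70; dissipated=0.010
Op 5: CLOSE 2-1: Q_total=39.30, C_total=7.00, V=5.61; Q2=5.61, Q1=33.69; dissipated=0.004
Final charges: Q1=33.69, Q2=5.61, Q3=5.70

Answer: 33.69 μC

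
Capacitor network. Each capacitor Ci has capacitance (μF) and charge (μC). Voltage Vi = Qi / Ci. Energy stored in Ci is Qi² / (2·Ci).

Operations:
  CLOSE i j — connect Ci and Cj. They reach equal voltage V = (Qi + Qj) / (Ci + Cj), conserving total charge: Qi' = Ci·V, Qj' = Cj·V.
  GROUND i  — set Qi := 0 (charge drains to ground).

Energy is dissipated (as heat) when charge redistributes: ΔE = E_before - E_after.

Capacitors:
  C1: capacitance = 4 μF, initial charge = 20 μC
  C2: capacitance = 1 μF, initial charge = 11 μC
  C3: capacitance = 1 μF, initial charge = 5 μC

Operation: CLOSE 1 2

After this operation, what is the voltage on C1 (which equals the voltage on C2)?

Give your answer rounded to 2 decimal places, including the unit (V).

Answer: 6.20 V

Derivation:
Initial: C1(4μF, Q=20μC, V=5.00V), C2(1μF, Q=11μC, V=11.00V), C3(1μF, Q=5μC, V=5.00V)
Op 1: CLOSE 1-2: Q_total=31.00, C_total=5.00, V=6.20; Q1=24.80, Q2=6.20; dissipated=14.400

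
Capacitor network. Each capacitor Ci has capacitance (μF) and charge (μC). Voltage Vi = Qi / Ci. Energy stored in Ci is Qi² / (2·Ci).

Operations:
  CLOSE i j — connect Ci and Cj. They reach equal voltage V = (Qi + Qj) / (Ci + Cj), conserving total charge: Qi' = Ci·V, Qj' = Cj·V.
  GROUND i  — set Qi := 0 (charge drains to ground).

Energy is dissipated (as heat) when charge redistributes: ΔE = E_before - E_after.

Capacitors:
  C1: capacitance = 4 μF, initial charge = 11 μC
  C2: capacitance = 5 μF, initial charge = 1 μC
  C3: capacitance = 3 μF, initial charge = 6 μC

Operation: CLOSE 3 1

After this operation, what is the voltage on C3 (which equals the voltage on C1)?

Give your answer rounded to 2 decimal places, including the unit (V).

Initial: C1(4μF, Q=11μC, V=2.75V), C2(5μF, Q=1μC, V=0.20V), C3(3μF, Q=6μC, V=2.00V)
Op 1: CLOSE 3-1: Q_total=17.00, C_total=7.00, V=2.43; Q3=7.29, Q1=9.71; dissipated=0.482

Answer: 2.43 V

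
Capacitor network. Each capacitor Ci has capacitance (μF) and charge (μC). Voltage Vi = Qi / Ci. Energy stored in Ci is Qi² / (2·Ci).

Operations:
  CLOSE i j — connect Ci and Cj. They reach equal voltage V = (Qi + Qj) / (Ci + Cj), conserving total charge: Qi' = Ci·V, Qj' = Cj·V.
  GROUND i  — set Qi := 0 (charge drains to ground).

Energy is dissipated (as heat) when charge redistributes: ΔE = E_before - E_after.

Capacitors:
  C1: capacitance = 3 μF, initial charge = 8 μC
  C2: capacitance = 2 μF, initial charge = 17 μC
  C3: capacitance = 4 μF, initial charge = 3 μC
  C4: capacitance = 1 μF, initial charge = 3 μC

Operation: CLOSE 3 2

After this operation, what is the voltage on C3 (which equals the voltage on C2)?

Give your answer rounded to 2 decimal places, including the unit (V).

Initial: C1(3μF, Q=8μC, V=2.67V), C2(2μF, Q=17μC, V=8.50V), C3(4μF, Q=3μC, V=0.75V), C4(1μF, Q=3μC, V=3.00V)
Op 1: CLOSE 3-2: Q_total=20.00, C_total=6.00, V=3.33; Q3=13.33, Q2=6.67; dissipated=40.042

Answer: 3.33 V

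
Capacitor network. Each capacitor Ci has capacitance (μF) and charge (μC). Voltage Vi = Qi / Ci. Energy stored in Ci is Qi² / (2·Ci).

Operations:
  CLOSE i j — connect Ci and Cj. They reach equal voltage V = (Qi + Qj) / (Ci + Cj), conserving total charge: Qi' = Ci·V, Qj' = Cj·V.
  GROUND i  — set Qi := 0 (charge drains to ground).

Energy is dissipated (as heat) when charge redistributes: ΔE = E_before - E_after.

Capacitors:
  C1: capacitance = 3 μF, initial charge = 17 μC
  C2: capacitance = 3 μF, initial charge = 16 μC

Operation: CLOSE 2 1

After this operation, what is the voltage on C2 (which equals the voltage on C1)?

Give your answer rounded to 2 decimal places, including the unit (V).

Answer: 5.50 V

Derivation:
Initial: C1(3μF, Q=17μC, V=5.67V), C2(3μF, Q=16μC, V=5.33V)
Op 1: CLOSE 2-1: Q_total=33.00, C_total=6.00, V=5.50; Q2=16.50, Q1=16.50; dissipated=0.083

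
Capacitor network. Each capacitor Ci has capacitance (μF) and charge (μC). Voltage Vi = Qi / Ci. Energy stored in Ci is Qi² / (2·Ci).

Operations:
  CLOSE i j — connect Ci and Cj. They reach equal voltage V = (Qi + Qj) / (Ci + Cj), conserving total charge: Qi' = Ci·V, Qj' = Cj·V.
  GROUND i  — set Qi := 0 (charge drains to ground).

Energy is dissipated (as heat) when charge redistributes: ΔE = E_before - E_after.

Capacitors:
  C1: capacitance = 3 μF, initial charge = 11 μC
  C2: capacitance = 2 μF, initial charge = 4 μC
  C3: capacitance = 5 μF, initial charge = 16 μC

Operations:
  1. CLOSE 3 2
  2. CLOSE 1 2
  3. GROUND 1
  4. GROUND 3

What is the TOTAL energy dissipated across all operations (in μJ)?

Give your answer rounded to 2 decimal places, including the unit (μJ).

Answer: 38.59 μJ

Derivation:
Initial: C1(3μF, Q=11μC, V=3.67V), C2(2μF, Q=4μC, V=2.00V), C3(5μF, Q=16μC, V=3.20V)
Op 1: CLOSE 3-2: Q_total=20.00, C_total=7.00, V=2.86; Q3=14.29, Q2=5.71; dissipated=1.029
Op 2: CLOSE 1-2: Q_total=16.71, C_total=5.00, V=3.34; Q1=10.03, Q2=6.69; dissipated=0.393
Op 3: GROUND 1: Q1=0; energy lost=16.762
Op 4: GROUND 3: Q3=0; energy lost=20.408
Total dissipated: 38.592 μJ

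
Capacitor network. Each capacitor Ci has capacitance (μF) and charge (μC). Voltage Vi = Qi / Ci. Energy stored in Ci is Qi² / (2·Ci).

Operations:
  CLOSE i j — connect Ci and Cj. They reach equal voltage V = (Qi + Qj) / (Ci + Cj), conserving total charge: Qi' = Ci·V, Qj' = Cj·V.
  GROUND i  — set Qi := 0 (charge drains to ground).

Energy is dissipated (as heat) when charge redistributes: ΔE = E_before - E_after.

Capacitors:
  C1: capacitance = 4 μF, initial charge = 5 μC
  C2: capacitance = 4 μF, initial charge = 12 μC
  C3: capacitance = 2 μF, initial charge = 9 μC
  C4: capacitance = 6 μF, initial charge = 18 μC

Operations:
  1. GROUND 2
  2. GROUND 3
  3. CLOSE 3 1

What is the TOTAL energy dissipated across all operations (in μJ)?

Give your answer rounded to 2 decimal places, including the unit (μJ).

Answer: 39.29 μJ

Derivation:
Initial: C1(4μF, Q=5μC, V=1.25V), C2(4μF, Q=12μC, V=3.00V), C3(2μF, Q=9μC, V=4.50V), C4(6μF, Q=18μC, V=3.00V)
Op 1: GROUND 2: Q2=0; energy lost=18.000
Op 2: GROUND 3: Q3=0; energy lost=20.250
Op 3: CLOSE 3-1: Q_total=5.00, C_total=6.00, V=0.83; Q3=1.67, Q1=3.33; dissipated=1.042
Total dissipated: 39.292 μJ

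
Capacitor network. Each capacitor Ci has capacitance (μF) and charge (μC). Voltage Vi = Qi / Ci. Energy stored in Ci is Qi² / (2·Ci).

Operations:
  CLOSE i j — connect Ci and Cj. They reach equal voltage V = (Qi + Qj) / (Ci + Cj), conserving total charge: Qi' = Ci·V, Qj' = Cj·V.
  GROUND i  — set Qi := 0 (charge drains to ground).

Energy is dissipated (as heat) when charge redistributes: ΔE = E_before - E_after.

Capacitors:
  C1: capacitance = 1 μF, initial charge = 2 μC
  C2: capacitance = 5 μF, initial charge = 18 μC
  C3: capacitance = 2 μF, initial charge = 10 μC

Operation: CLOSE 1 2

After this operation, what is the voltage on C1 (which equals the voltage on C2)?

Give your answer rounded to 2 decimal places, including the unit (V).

Answer: 3.33 V

Derivation:
Initial: C1(1μF, Q=2μC, V=2.00V), C2(5μF, Q=18μC, V=3.60V), C3(2μF, Q=10μC, V=5.00V)
Op 1: CLOSE 1-2: Q_total=20.00, C_total=6.00, V=3.33; Q1=3.33, Q2=16.67; dissipated=1.067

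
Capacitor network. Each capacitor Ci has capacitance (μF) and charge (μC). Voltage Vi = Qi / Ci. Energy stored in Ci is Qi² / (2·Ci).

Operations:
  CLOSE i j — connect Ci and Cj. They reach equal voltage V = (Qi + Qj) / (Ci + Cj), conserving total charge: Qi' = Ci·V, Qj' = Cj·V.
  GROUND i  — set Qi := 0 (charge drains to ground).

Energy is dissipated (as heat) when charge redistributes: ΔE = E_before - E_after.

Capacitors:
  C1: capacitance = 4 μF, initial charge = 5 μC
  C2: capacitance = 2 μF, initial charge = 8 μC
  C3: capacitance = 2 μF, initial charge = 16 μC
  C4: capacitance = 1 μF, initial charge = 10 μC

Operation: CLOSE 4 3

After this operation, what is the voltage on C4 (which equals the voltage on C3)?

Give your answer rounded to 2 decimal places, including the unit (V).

Initial: C1(4μF, Q=5μC, V=1.25V), C2(2μF, Q=8μC, V=4.00V), C3(2μF, Q=16μC, V=8.00V), C4(1μF, Q=10μC, V=10.00V)
Op 1: CLOSE 4-3: Q_total=26.00, C_total=3.00, V=8.67; Q4=8.67, Q3=17.33; dissipated=1.333

Answer: 8.67 V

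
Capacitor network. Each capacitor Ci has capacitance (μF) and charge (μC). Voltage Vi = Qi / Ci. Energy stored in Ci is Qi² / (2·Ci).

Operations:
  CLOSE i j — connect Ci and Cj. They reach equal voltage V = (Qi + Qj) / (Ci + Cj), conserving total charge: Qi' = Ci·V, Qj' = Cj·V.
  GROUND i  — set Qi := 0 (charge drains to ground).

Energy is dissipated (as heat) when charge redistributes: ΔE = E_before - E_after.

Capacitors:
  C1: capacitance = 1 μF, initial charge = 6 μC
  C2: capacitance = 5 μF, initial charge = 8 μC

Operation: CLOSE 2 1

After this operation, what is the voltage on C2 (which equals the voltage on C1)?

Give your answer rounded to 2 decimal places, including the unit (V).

Answer: 2.33 V

Derivation:
Initial: C1(1μF, Q=6μC, V=6.00V), C2(5μF, Q=8μC, V=1.60V)
Op 1: CLOSE 2-1: Q_total=14.00, C_total=6.00, V=2.33; Q2=11.67, Q1=2.33; dissipated=8.067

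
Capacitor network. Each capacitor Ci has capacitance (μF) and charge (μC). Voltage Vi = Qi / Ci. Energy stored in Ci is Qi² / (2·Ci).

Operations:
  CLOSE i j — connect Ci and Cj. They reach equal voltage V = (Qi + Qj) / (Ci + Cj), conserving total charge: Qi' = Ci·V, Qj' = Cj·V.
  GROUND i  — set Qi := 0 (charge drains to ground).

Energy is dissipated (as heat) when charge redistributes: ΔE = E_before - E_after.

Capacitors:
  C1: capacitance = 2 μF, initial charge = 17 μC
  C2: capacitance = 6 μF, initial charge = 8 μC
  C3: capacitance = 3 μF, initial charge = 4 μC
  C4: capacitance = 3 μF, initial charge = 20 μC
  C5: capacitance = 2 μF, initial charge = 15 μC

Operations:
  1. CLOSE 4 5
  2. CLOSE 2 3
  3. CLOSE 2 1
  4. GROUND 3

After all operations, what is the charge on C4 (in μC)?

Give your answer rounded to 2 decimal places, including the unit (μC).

Answer: 21.00 μC

Derivation:
Initial: C1(2μF, Q=17μC, V=8.50V), C2(6μF, Q=8μC, V=1.33V), C3(3μF, Q=4μC, V=1.33V), C4(3μF, Q=20μC, V=6.67V), C5(2μF, Q=15μC, V=7.50V)
Op 1: CLOSE 4-5: Q_total=35.00, C_total=5.00, V=7.00; Q4=21.00, Q5=14.00; dissipated=0.417
Op 2: CLOSE 2-3: Q_total=12.00, C_total=9.00, V=1.33; Q2=8.00, Q3=4.00; dissipated=0.000
Op 3: CLOSE 2-1: Q_total=25.00, C_total=8.00, V=3.12; Q2=18.75, Q1=6.25; dissipated=38.521
Op 4: GROUND 3: Q3=0; energy lost=2.667
Final charges: Q1=6.25, Q2=18.75, Q3=0.00, Q4=21.00, Q5=14.00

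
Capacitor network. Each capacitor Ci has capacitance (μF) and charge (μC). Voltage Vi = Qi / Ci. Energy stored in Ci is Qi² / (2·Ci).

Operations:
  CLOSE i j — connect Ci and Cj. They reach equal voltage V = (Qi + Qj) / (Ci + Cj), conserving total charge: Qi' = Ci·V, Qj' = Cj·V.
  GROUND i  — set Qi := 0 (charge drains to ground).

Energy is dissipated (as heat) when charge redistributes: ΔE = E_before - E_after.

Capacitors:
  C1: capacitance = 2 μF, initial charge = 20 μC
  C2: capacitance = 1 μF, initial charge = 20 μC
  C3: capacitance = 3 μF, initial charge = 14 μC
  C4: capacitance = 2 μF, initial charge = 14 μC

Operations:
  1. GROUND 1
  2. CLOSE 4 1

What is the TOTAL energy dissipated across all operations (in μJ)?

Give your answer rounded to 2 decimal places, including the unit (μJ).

Answer: 124.50 μJ

Derivation:
Initial: C1(2μF, Q=20μC, V=10.00V), C2(1μF, Q=20μC, V=20.00V), C3(3μF, Q=14μC, V=4.67V), C4(2μF, Q=14μC, V=7.00V)
Op 1: GROUND 1: Q1=0; energy lost=100.000
Op 2: CLOSE 4-1: Q_total=14.00, C_total=4.00, V=3.50; Q4=7.00, Q1=7.00; dissipated=24.500
Total dissipated: 124.500 μJ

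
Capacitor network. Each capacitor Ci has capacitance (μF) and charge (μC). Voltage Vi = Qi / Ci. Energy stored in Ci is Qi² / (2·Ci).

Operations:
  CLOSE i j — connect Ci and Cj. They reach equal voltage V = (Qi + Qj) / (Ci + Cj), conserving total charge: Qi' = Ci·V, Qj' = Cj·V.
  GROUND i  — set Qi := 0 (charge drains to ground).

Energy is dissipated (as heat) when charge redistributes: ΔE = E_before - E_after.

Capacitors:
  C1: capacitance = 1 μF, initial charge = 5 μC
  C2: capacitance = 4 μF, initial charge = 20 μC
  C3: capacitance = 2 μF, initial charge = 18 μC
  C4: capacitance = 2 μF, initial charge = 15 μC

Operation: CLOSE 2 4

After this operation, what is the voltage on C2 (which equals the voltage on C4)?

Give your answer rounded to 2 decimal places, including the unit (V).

Initial: C1(1μF, Q=5μC, V=5.00V), C2(4μF, Q=20μC, V=5.00V), C3(2μF, Q=18μC, V=9.00V), C4(2μF, Q=15μC, V=7.50V)
Op 1: CLOSE 2-4: Q_total=35.00, C_total=6.00, V=5.83; Q2=23.33, Q4=11.67; dissipated=4.167

Answer: 5.83 V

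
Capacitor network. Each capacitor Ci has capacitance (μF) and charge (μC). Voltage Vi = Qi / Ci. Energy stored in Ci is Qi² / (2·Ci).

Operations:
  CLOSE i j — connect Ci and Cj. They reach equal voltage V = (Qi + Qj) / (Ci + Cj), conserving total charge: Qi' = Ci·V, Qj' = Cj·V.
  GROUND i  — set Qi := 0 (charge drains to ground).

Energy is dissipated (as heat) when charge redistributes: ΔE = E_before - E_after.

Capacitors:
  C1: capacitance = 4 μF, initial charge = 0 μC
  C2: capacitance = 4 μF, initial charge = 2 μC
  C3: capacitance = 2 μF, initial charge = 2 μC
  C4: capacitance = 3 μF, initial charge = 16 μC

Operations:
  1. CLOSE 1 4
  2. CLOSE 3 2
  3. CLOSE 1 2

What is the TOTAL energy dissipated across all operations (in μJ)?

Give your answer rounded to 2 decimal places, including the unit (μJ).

Answer: 27.17 μJ

Derivation:
Initial: C1(4μF, Q=0μC, V=0.00V), C2(4μF, Q=2μC, V=0.50V), C3(2μF, Q=2μC, V=1.00V), C4(3μF, Q=16μC, V=5.33V)
Op 1: CLOSE 1-4: Q_total=16.00, C_total=7.00, V=2.29; Q1=9.14, Q4=6.86; dissipated=24.381
Op 2: CLOSE 3-2: Q_total=4.00, C_total=6.00, V=0.67; Q3=1.33, Q2=2.67; dissipated=0.167
Op 3: CLOSE 1-2: Q_total=11.81, C_total=8.00, V=1.48; Q1=5.90, Q2=5.90; dissipated=2.621
Total dissipated: 27.169 μJ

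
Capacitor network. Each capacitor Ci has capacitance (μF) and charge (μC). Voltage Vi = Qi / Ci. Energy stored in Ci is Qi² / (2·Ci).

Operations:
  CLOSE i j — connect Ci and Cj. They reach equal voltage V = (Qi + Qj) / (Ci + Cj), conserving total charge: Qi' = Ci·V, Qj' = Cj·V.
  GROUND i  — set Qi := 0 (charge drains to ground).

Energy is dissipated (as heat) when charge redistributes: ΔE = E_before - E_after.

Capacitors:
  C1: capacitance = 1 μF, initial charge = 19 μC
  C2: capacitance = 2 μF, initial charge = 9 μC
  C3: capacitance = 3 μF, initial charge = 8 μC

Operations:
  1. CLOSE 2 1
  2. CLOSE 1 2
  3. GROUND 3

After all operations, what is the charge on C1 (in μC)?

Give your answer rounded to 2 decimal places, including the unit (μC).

Answer: 9.33 μC

Derivation:
Initial: C1(1μF, Q=19μC, V=19.00V), C2(2μF, Q=9μC, V=4.50V), C3(3μF, Q=8μC, V=2.67V)
Op 1: CLOSE 2-1: Q_total=28.00, C_total=3.00, V=9.33; Q2=18.67, Q1=9.33; dissipated=70.083
Op 2: CLOSE 1-2: Q_total=28.00, C_total=3.00, V=9.33; Q1=9.33, Q2=18.67; dissipated=0.000
Op 3: GROUND 3: Q3=0; energy lost=10.667
Final charges: Q1=9.33, Q2=18.67, Q3=0.00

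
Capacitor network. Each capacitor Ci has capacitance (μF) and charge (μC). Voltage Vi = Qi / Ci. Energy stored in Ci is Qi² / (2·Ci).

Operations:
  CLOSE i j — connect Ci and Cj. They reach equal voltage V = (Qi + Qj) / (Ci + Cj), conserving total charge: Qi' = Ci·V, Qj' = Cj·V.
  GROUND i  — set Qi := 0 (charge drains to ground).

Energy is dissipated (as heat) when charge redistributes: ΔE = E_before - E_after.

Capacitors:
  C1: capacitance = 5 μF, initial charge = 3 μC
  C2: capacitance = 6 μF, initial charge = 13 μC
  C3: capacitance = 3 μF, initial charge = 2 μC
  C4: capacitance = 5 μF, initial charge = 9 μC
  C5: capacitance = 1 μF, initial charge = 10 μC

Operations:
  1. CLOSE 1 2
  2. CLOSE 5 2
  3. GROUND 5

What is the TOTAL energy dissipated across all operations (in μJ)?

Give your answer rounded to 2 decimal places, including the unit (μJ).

Answer: 38.22 μJ

Derivation:
Initial: C1(5μF, Q=3μC, V=0.60V), C2(6μF, Q=13μC, V=2.17V), C3(3μF, Q=2μC, V=0.67V), C4(5μF, Q=9μC, V=1.80V), C5(1μF, Q=10μC, V=10.00V)
Op 1: CLOSE 1-2: Q_total=16.00, C_total=11.00, V=1.45; Q1=7.27, Q2=8.73; dissipated=3.347
Op 2: CLOSE 5-2: Q_total=18.73, C_total=7.00, V=2.68; Q5=2.68, Q2=16.05; dissipated=31.296
Op 3: GROUND 5: Q5=0; energy lost=3.579
Total dissipated: 38.222 μJ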